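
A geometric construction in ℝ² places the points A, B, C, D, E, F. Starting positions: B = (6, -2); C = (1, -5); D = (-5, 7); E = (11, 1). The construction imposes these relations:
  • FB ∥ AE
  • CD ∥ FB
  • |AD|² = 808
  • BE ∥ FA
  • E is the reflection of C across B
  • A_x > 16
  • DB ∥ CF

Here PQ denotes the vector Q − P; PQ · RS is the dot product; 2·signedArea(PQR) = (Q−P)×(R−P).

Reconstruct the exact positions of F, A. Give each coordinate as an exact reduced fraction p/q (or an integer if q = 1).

A = (17, -11)
F = (12, -14)

1. F_x = 12  [CD ∥ FB ∩ DB ∥ CF]
2. F_y = -14  [CD ∥ FB ∩ DB ∥ CF]
   → F = (12, -14)
3. A_x = 17  [FB ∥ AE ∩ BE ∥ FA]
4. A_y = -11  [FB ∥ AE ∩ BE ∥ FA]
   → A = (17, -11)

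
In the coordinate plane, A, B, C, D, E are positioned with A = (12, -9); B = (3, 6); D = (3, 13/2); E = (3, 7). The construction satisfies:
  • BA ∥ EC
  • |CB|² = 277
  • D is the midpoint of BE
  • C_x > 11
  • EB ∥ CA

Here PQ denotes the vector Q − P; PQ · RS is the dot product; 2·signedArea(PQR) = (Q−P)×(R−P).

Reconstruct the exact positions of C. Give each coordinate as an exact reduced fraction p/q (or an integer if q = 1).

1. C_x = 12  [EB ∥ CA ∩ BA ∥ EC]
2. C_y = -8  [EB ∥ CA ∩ BA ∥ EC]
   → C = (12, -8)

C = (12, -8)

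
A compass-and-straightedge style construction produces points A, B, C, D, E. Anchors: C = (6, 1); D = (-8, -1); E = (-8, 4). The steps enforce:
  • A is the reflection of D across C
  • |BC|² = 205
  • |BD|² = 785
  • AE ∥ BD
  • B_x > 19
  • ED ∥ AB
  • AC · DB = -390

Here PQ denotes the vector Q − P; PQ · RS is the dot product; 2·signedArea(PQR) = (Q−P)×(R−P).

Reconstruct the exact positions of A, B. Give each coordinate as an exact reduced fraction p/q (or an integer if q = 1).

1. A_x = 20  [A is the reflection of D across C]
2. A_y = 3  [A is the reflection of D across C]
   → A = (20, 3)
3. B_x = 20  [AE ∥ BD ∩ ED ∥ AB]
4. B_y = -2  [AE ∥ BD ∩ ED ∥ AB]
   → B = (20, -2)

A = (20, 3)
B = (20, -2)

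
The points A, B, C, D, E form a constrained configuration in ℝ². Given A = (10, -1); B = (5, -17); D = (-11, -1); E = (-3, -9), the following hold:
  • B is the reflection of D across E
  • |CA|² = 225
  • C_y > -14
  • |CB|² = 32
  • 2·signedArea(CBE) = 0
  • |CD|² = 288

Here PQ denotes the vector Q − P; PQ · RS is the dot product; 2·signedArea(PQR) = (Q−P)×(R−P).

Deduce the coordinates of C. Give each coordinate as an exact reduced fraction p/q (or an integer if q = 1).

1. C_x = 1  [line -8·x + -8·y + -96 = 0 ∩ |CB|² = 32]
2. C_y = -13  [line -8·x + -8·y + -96 = 0 ∩ |CB|² = 32]
   → C = (1, -13)

C = (1, -13)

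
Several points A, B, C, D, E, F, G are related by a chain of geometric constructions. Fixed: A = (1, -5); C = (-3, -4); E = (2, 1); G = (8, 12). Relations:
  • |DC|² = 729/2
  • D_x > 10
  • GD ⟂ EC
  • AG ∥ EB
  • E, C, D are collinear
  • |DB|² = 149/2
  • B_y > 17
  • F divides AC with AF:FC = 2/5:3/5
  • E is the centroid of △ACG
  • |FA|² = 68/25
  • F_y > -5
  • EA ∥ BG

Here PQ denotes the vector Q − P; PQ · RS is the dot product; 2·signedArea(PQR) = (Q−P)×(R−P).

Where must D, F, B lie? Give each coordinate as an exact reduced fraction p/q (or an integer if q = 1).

B = (9, 18)
D = (21/2, 19/2)
F = (-3/5, -23/5)

1. D_x = 21/2  [E, C, D are collinear ∩ GD ⟂ EC]
2. D_y = 19/2  [E, C, D are collinear ∩ GD ⟂ EC]
   → D = (21/2, 19/2)
3. F_x = -3/5  [F divides AC with AF:FC = 2/5:3/5]
4. F_y = -23/5  [F divides AC with AF:FC = 2/5:3/5]
   → F = (-3/5, -23/5)
5. B_x = 9  [EA ∥ BG ∩ AG ∥ EB]
6. B_y = 18  [EA ∥ BG ∩ AG ∥ EB]
   → B = (9, 18)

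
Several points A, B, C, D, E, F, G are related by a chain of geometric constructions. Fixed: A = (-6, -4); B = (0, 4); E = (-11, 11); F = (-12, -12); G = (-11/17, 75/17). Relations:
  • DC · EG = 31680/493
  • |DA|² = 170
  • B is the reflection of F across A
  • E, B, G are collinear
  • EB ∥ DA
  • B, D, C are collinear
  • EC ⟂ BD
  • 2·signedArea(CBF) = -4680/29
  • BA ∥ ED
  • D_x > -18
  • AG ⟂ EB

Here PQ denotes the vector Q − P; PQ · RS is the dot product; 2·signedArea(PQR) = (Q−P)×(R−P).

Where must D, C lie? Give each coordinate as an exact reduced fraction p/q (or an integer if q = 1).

C = (-306/29, 98/29)
D = (-17, 3)

1. D_x = -17  [EB ∥ DA ∩ BA ∥ ED]
2. D_y = 3  [EB ∥ DA ∩ BA ∥ ED]
   → D = (-17, 3)
3. C_x = -306/29  [B, D, C are collinear ∩ EC ⟂ BD]
4. C_y = 98/29  [B, D, C are collinear ∩ EC ⟂ BD]
   → C = (-306/29, 98/29)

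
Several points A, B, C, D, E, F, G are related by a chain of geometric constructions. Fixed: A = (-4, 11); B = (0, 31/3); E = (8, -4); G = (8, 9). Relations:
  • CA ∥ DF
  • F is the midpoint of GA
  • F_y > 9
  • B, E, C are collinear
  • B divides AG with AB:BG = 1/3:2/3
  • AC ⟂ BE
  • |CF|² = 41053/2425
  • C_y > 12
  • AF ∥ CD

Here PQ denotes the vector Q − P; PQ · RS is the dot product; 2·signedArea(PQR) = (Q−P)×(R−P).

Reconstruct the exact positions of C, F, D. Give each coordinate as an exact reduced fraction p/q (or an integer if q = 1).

1. C_x = -2992/2425  [B, E, C are collinear ∩ AC ⟂ BE]
2. C_y = 30419/2425  [B, E, C are collinear ∩ AC ⟂ BE]
   → C = (-2992/2425, 30419/2425)
3. F_x = 2  [F is the midpoint of GA]
4. F_y = 10  [F is the midpoint of GA]
   → F = (2, 10)
5. D_x = 11558/2425  [CA ∥ DF ∩ AF ∥ CD]
6. D_y = 27994/2425  [CA ∥ DF ∩ AF ∥ CD]
   → D = (11558/2425, 27994/2425)

C = (-2992/2425, 30419/2425)
D = (11558/2425, 27994/2425)
F = (2, 10)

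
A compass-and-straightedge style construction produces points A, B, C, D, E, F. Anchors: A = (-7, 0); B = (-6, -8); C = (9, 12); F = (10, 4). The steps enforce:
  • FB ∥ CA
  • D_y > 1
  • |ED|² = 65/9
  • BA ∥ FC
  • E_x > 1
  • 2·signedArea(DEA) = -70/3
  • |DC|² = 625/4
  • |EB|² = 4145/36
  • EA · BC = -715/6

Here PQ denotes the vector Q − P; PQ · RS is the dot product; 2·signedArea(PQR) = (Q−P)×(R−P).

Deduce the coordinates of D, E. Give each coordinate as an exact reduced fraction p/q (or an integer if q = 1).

D = (3/2, 2)
E = (11/6, -2/3)

1. E_x = 11/6  [line -15·x + -20·y + 85/6 = 0 ∩ |EB|² = 4145/36]
2. E_y = -2/3  [line -15·x + -20·y + 85/6 = 0 ∩ |EB|² = 4145/36]
   → E = (11/6, -2/3)
3. D_x = 3/2  [line -2/3·x + -53/6·y + 56/3 = 0 ∩ |DC|² = 625/4]
4. D_y = 2  [line -2/3·x + -53/6·y + 56/3 = 0 ∩ |DC|² = 625/4]
   → D = (3/2, 2)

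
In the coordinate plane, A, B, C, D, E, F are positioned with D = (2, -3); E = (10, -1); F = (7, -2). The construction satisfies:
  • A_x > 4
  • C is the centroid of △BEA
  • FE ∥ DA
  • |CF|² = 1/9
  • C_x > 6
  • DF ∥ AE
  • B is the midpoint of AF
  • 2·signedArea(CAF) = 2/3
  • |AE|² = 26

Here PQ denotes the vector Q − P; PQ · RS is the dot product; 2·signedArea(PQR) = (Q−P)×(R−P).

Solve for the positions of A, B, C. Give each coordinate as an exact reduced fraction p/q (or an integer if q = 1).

1. A_x = 5  [DF ∥ AE ∩ FE ∥ DA]
2. A_y = -2  [DF ∥ AE ∩ FE ∥ DA]
   → A = (5, -2)
3. B_x = 6  [B is the midpoint of AF]
4. B_y = -2  [B is the midpoint of AF]
   → B = (6, -2)
5. C_x = 7  [C is the centroid of △BEA]
6. C_y = -5/3  [C is the centroid of △BEA]
   → C = (7, -5/3)

A = (5, -2)
B = (6, -2)
C = (7, -5/3)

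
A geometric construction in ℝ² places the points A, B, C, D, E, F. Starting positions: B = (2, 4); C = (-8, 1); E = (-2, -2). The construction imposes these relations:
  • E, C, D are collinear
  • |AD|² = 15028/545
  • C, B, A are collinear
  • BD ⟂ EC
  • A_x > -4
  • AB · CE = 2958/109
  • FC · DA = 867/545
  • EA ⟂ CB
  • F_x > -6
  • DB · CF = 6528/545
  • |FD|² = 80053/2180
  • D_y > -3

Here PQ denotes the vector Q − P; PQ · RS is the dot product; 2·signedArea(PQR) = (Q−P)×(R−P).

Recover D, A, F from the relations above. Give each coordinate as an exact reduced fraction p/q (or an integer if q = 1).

A = (-362/109, 262/109)
D = (-6/5, -12/5)
F = (-617/109, 371/218)

1. D_x = -6/5  [E, C, D are collinear ∩ BD ⟂ EC]
2. D_y = -12/5  [E, C, D are collinear ∩ BD ⟂ EC]
   → D = (-6/5, -12/5)
3. A_x = -362/109  [C, B, A are collinear ∩ EA ⟂ CB]
4. A_y = 262/109  [C, B, A are collinear ∩ EA ⟂ CB]
   → A = (-362/109, 262/109)
5. F_x = -617/109  [FC · DA = 867/545 ∩ DB · CF = 6528/545]
6. F_y = 371/218  [FC · DA = 867/545 ∩ DB · CF = 6528/545]
   → F = (-617/109, 371/218)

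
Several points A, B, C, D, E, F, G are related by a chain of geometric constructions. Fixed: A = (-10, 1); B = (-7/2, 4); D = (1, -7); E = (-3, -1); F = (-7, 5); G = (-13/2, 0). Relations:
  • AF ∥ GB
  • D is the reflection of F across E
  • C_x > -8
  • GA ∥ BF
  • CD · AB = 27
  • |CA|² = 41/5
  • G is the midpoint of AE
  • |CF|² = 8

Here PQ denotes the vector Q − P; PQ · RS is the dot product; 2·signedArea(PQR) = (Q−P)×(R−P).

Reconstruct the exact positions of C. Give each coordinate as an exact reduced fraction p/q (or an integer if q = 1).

1. C_x = -37/5  [line -13/2·x + -3·y + -83/2 = 0 ∩ |CF|² = 8]
2. C_y = 11/5  [line -13/2·x + -3·y + -83/2 = 0 ∩ |CF|² = 8]
   → C = (-37/5, 11/5)

C = (-37/5, 11/5)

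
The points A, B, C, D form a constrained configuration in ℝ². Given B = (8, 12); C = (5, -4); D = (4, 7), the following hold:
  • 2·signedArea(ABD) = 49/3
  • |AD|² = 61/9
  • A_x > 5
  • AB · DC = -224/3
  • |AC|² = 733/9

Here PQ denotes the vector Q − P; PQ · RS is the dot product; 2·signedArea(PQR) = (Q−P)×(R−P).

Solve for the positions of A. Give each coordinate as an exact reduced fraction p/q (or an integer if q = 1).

1. A_x = 17/3  [AB · DC = -224/3 ∩ 2·signedArea(ABD) = 49/3]
2. A_y = 5  [AB · DC = -224/3 ∩ 2·signedArea(ABD) = 49/3]
   → A = (17/3, 5)

A = (17/3, 5)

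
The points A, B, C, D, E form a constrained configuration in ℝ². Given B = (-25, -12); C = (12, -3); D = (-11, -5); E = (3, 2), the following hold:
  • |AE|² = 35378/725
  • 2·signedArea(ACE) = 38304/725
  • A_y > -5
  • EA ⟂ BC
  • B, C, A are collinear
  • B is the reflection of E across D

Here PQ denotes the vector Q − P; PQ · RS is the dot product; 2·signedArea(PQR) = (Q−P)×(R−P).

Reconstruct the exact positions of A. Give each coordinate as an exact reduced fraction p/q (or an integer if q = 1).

1. A_x = 3372/725  [B, C, A are collinear ∩ EA ⟂ BC]
2. A_y = -3471/725  [B, C, A are collinear ∩ EA ⟂ BC]
   → A = (3372/725, -3471/725)

A = (3372/725, -3471/725)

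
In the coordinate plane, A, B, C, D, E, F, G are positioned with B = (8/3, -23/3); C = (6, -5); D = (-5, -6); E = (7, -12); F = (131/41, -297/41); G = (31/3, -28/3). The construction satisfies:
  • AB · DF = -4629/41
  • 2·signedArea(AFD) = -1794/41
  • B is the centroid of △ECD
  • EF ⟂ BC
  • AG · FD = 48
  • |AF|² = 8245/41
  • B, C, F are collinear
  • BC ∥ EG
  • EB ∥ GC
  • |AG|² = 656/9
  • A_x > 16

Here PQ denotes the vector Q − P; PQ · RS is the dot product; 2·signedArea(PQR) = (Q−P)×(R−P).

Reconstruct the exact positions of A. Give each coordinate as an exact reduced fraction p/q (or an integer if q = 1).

1. A_x = 17  [AG · FD = 48 ∩ 2·signedArea(AFD) = -1794/41]
2. A_y = -4  [AG · FD = 48 ∩ 2·signedArea(AFD) = -1794/41]
   → A = (17, -4)

A = (17, -4)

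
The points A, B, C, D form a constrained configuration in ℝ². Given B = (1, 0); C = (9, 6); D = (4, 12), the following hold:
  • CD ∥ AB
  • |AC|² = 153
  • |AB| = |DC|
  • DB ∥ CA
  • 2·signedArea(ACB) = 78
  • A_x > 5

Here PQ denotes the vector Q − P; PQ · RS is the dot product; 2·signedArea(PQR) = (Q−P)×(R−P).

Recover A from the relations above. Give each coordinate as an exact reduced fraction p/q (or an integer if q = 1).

1. A_x = 6  [CD ∥ AB ∩ DB ∥ CA]
2. A_y = -6  [CD ∥ AB ∩ DB ∥ CA]
   → A = (6, -6)

A = (6, -6)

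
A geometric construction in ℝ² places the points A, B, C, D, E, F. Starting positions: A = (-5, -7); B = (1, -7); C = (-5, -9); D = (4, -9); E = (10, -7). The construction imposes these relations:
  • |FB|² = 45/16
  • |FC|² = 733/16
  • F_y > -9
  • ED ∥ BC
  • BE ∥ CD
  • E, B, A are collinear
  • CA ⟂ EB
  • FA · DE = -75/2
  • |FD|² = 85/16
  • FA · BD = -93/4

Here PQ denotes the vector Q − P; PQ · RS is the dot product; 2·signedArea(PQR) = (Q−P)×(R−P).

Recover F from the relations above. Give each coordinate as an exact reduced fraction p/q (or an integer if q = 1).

1. F_x = 7/4  [FA · BD = -93/4 ∩ FA · DE = -75/2]
2. F_y = -17/2  [FA · BD = -93/4 ∩ FA · DE = -75/2]
   → F = (7/4, -17/2)

F = (7/4, -17/2)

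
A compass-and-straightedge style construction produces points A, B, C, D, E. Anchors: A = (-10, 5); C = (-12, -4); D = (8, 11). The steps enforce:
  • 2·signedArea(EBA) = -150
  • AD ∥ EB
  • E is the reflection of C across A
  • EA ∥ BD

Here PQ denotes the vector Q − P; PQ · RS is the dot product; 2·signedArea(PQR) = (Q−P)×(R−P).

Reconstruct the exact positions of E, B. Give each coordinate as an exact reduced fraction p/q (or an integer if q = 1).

B = (10, 20)
E = (-8, 14)

1. E_x = -8  [E is the reflection of C across A]
2. E_y = 14  [E is the reflection of C across A]
   → E = (-8, 14)
3. B_x = 10  [EA ∥ BD ∩ AD ∥ EB]
4. B_y = 20  [EA ∥ BD ∩ AD ∥ EB]
   → B = (10, 20)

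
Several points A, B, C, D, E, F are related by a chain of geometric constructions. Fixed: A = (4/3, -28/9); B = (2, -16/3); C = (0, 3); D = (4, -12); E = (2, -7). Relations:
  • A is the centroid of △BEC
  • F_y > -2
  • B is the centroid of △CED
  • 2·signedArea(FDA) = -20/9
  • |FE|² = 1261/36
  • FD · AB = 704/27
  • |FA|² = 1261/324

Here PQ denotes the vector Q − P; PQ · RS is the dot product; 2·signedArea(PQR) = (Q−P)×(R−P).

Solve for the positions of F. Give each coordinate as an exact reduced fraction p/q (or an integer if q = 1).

1. F_x = 1  [2·signedArea(FDA) = -20/9 ∩ FD · AB = 704/27]
2. F_y = -7/6  [2·signedArea(FDA) = -20/9 ∩ FD · AB = 704/27]
   → F = (1, -7/6)

F = (1, -7/6)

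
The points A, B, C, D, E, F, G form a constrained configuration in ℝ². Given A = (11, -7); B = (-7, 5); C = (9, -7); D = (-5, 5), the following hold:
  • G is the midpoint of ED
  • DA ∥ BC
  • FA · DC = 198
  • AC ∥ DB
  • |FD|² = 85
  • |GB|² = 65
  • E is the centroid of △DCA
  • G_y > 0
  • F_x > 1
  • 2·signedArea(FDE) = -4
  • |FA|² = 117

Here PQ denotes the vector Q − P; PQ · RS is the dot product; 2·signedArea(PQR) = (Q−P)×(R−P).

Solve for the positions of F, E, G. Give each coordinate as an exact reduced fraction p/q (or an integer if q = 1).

E = (5, -3)
F = (2, -1)
G = (0, 1)

1. F_x = 2  [line -14·x + 12·y + 40 = 0 ∩ |FD|² = 85]
2. F_y = -1  [line -14·x + 12·y + 40 = 0 ∩ |FD|² = 85]
   → F = (2, -1)
3. E_x = 5  [2·signedArea(FDE) = -4 ∩ E is the centroid of △DCA]
4. E_y = -3  [2·signedArea(FDE) = -4 ∩ E is the centroid of △DCA]
   → E = (5, -3)
5. G_x = 0  [G is the midpoint of ED]
6. G_y = 1  [G is the midpoint of ED]
   → G = (0, 1)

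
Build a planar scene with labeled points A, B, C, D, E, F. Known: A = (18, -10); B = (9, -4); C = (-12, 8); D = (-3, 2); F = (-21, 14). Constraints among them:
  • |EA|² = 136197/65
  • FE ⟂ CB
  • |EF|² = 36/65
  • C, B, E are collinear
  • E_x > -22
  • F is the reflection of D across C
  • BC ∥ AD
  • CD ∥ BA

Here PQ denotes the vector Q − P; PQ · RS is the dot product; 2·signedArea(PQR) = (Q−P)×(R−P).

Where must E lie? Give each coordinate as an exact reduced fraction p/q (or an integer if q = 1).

1. E_x = -1389/65  [C, B, E are collinear ∩ FE ⟂ CB]
2. E_y = 868/65  [C, B, E are collinear ∩ FE ⟂ CB]
   → E = (-1389/65, 868/65)

E = (-1389/65, 868/65)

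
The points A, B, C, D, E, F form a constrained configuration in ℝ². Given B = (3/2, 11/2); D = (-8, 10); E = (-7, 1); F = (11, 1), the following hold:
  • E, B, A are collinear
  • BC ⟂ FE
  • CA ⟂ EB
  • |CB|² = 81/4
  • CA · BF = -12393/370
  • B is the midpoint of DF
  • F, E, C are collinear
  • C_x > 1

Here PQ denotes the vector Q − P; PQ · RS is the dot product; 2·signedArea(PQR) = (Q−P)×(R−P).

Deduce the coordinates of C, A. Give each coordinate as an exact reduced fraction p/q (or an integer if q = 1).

A = (-267/740, 3341/740)
C = (3/2, 1)

1. C_x = 3/2  [F, E, C are collinear ∩ BC ⟂ FE]
2. C_y = 1  [F, E, C are collinear ∩ BC ⟂ FE]
   → C = (3/2, 1)
3. A_x = -267/740  [E, B, A are collinear ∩ CA ⟂ EB]
4. A_y = 3341/740  [E, B, A are collinear ∩ CA ⟂ EB]
   → A = (-267/740, 3341/740)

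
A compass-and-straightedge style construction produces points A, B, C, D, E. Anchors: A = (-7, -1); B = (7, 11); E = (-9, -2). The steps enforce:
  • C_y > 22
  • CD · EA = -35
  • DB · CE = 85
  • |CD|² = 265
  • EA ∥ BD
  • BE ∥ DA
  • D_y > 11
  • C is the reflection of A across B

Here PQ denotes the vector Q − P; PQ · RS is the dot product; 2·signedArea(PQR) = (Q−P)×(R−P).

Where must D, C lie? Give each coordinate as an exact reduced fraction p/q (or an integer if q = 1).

1. D_x = 9  [BE ∥ DA ∩ EA ∥ BD]
2. D_y = 12  [BE ∥ DA ∩ EA ∥ BD]
   → D = (9, 12)
3. C_x = 21  [C is the reflection of A across B]
4. C_y = 23  [C is the reflection of A across B]
   → C = (21, 23)

C = (21, 23)
D = (9, 12)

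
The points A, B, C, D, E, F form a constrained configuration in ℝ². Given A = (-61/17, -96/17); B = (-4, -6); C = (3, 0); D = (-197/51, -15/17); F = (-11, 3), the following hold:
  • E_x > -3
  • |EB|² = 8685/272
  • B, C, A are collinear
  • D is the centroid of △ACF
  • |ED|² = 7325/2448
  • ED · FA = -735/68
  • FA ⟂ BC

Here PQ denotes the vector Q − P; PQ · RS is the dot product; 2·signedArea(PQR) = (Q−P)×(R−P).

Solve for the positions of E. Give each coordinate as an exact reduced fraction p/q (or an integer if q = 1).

E = (-73/34, -45/68)

1. E_x = -73/34  [line -126/17·x + 147/17·y + -693/68 = 0 ∩ |ED|² = 7325/2448]
2. E_y = -45/68  [line -126/17·x + 147/17·y + -693/68 = 0 ∩ |ED|² = 7325/2448]
   → E = (-73/34, -45/68)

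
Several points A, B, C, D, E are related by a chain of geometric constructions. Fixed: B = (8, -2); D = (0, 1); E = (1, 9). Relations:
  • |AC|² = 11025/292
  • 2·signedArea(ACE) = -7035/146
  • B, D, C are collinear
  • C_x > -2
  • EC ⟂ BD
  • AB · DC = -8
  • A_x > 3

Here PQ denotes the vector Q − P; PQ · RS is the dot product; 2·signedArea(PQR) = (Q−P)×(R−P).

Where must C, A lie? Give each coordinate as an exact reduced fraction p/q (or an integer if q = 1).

1. C_x = -128/73  [B, D, C are collinear ∩ EC ⟂ BD]
2. C_y = 121/73  [B, D, C are collinear ∩ EC ⟂ BD]
   → C = (-128/73, 121/73)
3. A_x = 4  [line -536/73·x + 201/73·y + 4489/146 = 0 ∩ |AC|² = 11025/292]
4. A_y = -1/2  [line -536/73·x + 201/73·y + 4489/146 = 0 ∩ |AC|² = 11025/292]
   → A = (4, -1/2)

A = (4, -1/2)
C = (-128/73, 121/73)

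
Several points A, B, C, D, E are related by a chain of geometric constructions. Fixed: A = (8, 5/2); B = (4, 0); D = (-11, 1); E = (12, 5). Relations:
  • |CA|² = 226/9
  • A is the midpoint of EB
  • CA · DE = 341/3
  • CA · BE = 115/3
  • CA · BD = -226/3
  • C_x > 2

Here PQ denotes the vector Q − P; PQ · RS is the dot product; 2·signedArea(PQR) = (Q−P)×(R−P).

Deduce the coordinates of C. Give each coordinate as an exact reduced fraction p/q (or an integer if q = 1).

1. C_x = 3  [CA · BD = -226/3 ∩ CA · DE = 341/3]
2. C_y = 17/6  [CA · BD = -226/3 ∩ CA · DE = 341/3]
   → C = (3, 17/6)

C = (3, 17/6)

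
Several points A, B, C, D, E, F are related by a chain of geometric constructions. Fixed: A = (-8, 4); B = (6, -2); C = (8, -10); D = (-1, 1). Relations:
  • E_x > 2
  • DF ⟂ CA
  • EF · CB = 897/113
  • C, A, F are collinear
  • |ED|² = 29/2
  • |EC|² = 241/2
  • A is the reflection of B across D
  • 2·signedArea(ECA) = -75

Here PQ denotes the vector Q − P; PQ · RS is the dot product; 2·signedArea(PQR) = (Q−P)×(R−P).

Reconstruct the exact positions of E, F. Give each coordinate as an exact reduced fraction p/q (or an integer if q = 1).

E = (5/2, -1/2)
F = (-288/113, -87/113)

1. E_x = 5/2  [line -14·x + -16·y + 27 = 0 ∩ |ED|² = 29/2]
2. E_y = -1/2  [line -14·x + -16·y + 27 = 0 ∩ |ED|² = 29/2]
   → E = (5/2, -1/2)
3. F_x = -288/113  [C, A, F are collinear ∩ DF ⟂ CA]
4. F_y = -87/113  [C, A, F are collinear ∩ DF ⟂ CA]
   → F = (-288/113, -87/113)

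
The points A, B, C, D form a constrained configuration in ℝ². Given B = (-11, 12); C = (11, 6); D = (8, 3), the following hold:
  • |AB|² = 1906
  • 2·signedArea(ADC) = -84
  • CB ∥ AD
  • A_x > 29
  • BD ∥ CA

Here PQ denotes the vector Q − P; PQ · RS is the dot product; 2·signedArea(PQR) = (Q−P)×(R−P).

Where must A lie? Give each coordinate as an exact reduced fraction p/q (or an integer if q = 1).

A = (30, -3)

1. A_x = 30  [CB ∥ AD ∩ BD ∥ CA]
2. A_y = -3  [CB ∥ AD ∩ BD ∥ CA]
   → A = (30, -3)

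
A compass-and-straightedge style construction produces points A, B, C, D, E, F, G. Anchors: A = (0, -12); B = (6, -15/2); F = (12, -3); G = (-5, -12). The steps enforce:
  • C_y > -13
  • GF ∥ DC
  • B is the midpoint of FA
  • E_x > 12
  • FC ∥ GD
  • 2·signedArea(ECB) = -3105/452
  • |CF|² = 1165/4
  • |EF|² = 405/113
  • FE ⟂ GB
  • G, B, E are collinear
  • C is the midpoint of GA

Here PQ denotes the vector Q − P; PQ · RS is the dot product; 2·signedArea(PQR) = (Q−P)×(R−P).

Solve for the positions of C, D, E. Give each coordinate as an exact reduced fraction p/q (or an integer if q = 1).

1. C_x = -5/2  [C is the midpoint of GA]
2. C_y = -12  [C is the midpoint of GA]
   → C = (-5/2, -12)
3. D_x = -39/2  [GF ∥ DC ∩ FC ∥ GD]
4. D_y = -21  [GF ∥ DC ∩ FC ∥ GD]
   → D = (-39/2, -21)
5. E_x = 1437/113  [G, B, E are collinear ∩ FE ⟂ GB]
6. E_y = -537/113  [G, B, E are collinear ∩ FE ⟂ GB]
   → E = (1437/113, -537/113)

C = (-5/2, -12)
D = (-39/2, -21)
E = (1437/113, -537/113)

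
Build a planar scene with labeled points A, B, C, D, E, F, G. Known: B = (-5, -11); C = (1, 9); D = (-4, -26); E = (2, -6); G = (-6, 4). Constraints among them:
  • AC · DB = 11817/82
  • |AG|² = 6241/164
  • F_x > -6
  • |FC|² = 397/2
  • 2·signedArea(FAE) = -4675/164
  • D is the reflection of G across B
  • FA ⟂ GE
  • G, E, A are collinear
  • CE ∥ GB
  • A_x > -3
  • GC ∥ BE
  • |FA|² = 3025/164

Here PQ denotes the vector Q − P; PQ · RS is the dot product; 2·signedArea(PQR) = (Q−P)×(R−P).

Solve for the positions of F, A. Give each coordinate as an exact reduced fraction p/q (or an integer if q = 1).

1. A_x = -88/41  [G, E, A are collinear ∩ AC · DB = 11817/82]
2. A_y = -67/82  [G, E, A are collinear ∩ AC · DB = 11817/82]
   → A = (-88/41, -67/82)
3. F_x = -11/2  [2·signedArea(FAE) = -4675/164 ∩ FA ⟂ GE]
4. F_y = -7/2  [2·signedArea(FAE) = -4675/164 ∩ FA ⟂ GE]
   → F = (-11/2, -7/2)

A = (-88/41, -67/82)
F = (-11/2, -7/2)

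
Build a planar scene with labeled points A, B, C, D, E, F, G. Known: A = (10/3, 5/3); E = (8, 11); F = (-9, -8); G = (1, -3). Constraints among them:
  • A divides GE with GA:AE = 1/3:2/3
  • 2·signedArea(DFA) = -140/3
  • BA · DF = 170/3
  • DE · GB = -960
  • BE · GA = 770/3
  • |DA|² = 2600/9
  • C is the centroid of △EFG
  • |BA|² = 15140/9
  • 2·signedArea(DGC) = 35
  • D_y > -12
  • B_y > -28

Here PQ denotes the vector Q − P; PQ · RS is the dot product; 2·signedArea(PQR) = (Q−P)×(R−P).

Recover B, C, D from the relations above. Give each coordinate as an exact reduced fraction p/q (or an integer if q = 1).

B = (-26, -27)
C = (0, 0)
D = (-8, -11)

1. B_x = -26  [line -7/3·x + -14/3·y + -560/3 = 0 ∩ |BA|² = 15140/9]
2. B_y = -27  [line -7/3·x + -14/3·y + -560/3 = 0 ∩ |BA|² = 15140/9]
   → B = (-26, -27)
3. C_x = 0  [C is the centroid of △EFG]
4. C_y = 0  [C is the centroid of △EFG]
   → C = (0, 0)
5. D_x = -8  [BA · DF = 170/3 ∩ 2·signedArea(DFA) = -140/3]
6. D_y = -11  [BA · DF = 170/3 ∩ 2·signedArea(DFA) = -140/3]
   → D = (-8, -11)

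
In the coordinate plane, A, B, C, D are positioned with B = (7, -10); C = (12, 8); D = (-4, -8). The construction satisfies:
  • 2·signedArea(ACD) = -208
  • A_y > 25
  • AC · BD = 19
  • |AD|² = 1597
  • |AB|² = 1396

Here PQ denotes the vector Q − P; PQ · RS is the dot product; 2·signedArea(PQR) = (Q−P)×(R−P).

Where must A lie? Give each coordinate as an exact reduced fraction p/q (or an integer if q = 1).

1. A_x = 17  [2·signedArea(ACD) = -208 ∩ AC · BD = 19]
2. A_y = 26  [2·signedArea(ACD) = -208 ∩ AC · BD = 19]
   → A = (17, 26)

A = (17, 26)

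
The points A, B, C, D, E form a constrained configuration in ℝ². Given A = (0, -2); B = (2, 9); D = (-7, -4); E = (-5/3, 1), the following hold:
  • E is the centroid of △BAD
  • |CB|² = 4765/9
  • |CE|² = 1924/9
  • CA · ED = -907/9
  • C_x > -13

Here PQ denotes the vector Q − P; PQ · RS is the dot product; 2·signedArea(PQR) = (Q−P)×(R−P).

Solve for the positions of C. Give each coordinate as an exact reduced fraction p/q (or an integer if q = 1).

C = (-37/3, -9)

1. C_x = -37/3  [line 16/3·x + 5·y + 997/9 = 0 ∩ |CE|² = 1924/9]
2. C_y = -9  [line 16/3·x + 5·y + 997/9 = 0 ∩ |CE|² = 1924/9]
   → C = (-37/3, -9)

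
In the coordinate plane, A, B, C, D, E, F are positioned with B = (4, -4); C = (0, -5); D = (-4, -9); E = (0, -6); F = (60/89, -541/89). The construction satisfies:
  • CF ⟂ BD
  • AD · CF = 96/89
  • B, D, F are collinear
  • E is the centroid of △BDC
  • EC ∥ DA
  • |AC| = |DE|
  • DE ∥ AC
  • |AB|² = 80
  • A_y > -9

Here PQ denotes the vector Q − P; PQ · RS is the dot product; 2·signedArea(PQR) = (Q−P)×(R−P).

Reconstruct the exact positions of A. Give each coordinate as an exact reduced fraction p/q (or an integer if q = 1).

1. A_x = -4  [DE ∥ AC ∩ EC ∥ DA]
2. A_y = -8  [DE ∥ AC ∩ EC ∥ DA]
   → A = (-4, -8)

A = (-4, -8)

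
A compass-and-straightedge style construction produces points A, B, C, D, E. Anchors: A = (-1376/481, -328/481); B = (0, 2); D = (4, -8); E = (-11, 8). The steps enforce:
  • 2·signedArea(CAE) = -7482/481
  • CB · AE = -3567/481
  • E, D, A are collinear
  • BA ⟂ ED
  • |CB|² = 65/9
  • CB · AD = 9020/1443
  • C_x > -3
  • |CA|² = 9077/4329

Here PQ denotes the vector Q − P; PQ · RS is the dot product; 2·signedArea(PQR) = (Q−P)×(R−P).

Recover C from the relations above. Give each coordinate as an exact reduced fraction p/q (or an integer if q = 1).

C = (-7/3, 2/3)

1. C_x = -7/3  [CB · AD = 9020/1443 ∩ 2·signedArea(CAE) = -7482/481]
2. C_y = 2/3  [CB · AD = 9020/1443 ∩ 2·signedArea(CAE) = -7482/481]
   → C = (-7/3, 2/3)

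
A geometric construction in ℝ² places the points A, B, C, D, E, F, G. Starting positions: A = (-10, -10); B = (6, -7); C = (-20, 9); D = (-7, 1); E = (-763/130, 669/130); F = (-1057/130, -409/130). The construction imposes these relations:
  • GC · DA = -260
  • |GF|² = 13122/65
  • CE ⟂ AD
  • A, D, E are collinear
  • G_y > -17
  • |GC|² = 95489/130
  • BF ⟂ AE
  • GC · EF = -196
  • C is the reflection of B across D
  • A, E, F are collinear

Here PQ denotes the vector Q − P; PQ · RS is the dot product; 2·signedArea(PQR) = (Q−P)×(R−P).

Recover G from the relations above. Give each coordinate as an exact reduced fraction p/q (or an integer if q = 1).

G = (-1543/130, -2191/130)

1. G_x = -1543/130  [line 3·x + 11·y + 221 = 0 ∩ |GF|² = 13122/65]
2. G_y = -2191/130  [line 3·x + 11·y + 221 = 0 ∩ |GF|² = 13122/65]
   → G = (-1543/130, -2191/130)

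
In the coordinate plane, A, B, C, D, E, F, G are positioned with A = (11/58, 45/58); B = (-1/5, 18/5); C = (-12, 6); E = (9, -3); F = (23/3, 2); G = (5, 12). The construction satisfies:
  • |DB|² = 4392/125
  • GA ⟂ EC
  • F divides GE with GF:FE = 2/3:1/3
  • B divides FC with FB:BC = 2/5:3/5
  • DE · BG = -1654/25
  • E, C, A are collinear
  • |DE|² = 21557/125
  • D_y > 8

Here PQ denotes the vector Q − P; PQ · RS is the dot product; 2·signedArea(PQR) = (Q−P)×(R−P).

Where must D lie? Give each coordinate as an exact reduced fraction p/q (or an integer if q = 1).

1. D_x = 73/25  [line -26/5·x + -42/5·y + 2194/25 = 0 ∩ |DB|² = 4392/125]
2. D_y = 216/25  [line -26/5·x + -42/5·y + 2194/25 = 0 ∩ |DB|² = 4392/125]
   → D = (73/25, 216/25)

D = (73/25, 216/25)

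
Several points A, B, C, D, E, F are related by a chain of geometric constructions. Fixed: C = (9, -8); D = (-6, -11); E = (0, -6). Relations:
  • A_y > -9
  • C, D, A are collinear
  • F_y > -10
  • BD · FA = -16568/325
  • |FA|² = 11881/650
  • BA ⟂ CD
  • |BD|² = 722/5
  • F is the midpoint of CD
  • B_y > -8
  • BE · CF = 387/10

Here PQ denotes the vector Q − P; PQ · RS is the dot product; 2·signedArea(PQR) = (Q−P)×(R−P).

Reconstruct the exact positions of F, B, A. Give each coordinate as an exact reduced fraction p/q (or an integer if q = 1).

A = (74/13, -563/65)
B = (27/5, -36/5)
F = (3/2, -19/2)

1. F_x = 3/2  [F is the midpoint of CD]
2. F_y = -19/2  [F is the midpoint of CD]
   → F = (3/2, -19/2)
3. B_x = 27/5  [line 15/2·x + 3/2·y + -297/10 = 0 ∩ |BD|² = 722/5]
4. B_y = -36/5  [line 15/2·x + 3/2·y + -297/10 = 0 ∩ |BD|² = 722/5]
   → B = (27/5, -36/5)
5. A_x = 74/13  [C, D, A are collinear ∩ BA ⟂ CD]
6. A_y = -563/65  [C, D, A are collinear ∩ BA ⟂ CD]
   → A = (74/13, -563/65)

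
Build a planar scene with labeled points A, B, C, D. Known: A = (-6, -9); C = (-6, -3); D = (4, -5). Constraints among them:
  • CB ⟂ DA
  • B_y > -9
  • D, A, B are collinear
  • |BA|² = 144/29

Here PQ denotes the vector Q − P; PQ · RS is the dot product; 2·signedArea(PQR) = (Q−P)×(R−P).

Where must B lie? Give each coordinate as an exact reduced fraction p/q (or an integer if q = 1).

B = (-114/29, -237/29)

1. B_x = -114/29  [D, A, B are collinear ∩ CB ⟂ DA]
2. B_y = -237/29  [D, A, B are collinear ∩ CB ⟂ DA]
   → B = (-114/29, -237/29)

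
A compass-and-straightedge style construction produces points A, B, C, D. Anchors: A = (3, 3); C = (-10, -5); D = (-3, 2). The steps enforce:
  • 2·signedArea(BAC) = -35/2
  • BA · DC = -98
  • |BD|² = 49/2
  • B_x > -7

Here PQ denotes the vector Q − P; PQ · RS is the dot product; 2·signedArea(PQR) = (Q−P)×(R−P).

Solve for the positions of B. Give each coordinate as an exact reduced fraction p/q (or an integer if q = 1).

B = (-13/2, -3/2)

1. B_x = -13/2  [2·signedArea(BAC) = -35/2 ∩ BA · DC = -98]
2. B_y = -3/2  [2·signedArea(BAC) = -35/2 ∩ BA · DC = -98]
   → B = (-13/2, -3/2)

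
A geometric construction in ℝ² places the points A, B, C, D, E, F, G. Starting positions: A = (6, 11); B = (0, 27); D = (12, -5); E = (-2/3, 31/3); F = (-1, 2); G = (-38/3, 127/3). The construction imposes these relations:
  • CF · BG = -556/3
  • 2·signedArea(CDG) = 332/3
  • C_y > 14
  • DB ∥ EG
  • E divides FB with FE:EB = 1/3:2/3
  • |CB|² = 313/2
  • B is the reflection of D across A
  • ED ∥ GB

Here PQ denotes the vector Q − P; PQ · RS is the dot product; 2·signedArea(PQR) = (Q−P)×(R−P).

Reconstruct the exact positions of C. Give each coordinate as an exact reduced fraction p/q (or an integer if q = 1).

1. C_x = -1/2  [CF · BG = -556/3 ∩ 2·signedArea(CDG) = 332/3]
2. C_y = 29/2  [CF · BG = -556/3 ∩ 2·signedArea(CDG) = 332/3]
   → C = (-1/2, 29/2)

C = (-1/2, 29/2)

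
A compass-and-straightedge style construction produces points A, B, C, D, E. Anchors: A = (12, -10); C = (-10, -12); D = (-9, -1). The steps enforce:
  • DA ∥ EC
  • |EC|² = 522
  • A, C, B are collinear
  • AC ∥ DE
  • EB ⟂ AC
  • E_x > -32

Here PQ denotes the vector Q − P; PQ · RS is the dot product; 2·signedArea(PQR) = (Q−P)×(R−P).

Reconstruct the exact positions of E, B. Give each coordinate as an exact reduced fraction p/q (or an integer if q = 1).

B = (-1831/61, -843/61)
E = (-31, -3)

1. E_x = -31  [DA ∥ EC ∩ AC ∥ DE]
2. E_y = -3  [DA ∥ EC ∩ AC ∥ DE]
   → E = (-31, -3)
3. B_x = -1831/61  [A, C, B are collinear ∩ EB ⟂ AC]
4. B_y = -843/61  [A, C, B are collinear ∩ EB ⟂ AC]
   → B = (-1831/61, -843/61)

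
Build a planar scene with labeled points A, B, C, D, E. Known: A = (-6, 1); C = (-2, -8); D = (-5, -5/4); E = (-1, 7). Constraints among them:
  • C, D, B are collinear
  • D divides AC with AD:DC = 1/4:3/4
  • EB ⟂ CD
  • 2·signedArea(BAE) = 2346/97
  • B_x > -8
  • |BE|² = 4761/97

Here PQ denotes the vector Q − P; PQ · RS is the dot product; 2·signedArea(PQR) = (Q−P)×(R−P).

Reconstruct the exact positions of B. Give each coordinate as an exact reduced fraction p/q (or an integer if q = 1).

1. B_x = -718/97  [C, D, B are collinear ∩ EB ⟂ CD]
2. B_y = 403/97  [C, D, B are collinear ∩ EB ⟂ CD]
   → B = (-718/97, 403/97)

B = (-718/97, 403/97)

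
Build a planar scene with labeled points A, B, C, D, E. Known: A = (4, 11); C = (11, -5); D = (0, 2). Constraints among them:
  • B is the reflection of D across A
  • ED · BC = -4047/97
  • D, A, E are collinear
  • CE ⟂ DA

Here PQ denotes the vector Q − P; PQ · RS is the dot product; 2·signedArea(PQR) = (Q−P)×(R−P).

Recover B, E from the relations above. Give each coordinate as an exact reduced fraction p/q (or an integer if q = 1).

B = (8, 20)
E = (-76/97, 23/97)

1. B_x = 8  [B is the reflection of D across A]
2. B_y = 20  [B is the reflection of D across A]
   → B = (8, 20)
3. E_x = -76/97  [D, A, E are collinear ∩ CE ⟂ DA]
4. E_y = 23/97  [D, A, E are collinear ∩ CE ⟂ DA]
   → E = (-76/97, 23/97)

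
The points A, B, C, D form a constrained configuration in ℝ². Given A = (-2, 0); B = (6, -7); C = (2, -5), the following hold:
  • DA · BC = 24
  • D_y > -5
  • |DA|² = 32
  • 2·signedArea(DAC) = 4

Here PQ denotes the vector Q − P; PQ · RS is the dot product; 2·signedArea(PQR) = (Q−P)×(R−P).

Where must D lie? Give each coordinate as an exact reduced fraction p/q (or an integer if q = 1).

1. D_x = 2  [2·signedArea(DAC) = 4 ∩ DA · BC = 24]
2. D_y = -4  [2·signedArea(DAC) = 4 ∩ DA · BC = 24]
   → D = (2, -4)

D = (2, -4)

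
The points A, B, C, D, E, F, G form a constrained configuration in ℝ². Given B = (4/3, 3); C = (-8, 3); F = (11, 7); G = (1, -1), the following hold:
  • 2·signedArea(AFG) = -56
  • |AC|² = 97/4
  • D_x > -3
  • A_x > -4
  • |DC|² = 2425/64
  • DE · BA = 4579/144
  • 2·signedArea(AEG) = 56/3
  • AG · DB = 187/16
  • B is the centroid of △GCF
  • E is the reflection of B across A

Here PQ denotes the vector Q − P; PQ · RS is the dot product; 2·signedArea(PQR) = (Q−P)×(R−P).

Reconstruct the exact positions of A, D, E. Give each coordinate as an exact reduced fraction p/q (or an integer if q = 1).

A = (-7/2, 1)
D = (-19/8, 1/2)
E = (-25/3, -1)

1. A_x = -7/2  [line 8·x + -10·y + 38 = 0 ∩ |AC|² = 97/4]
2. A_y = 1  [line 8·x + -10·y + 38 = 0 ∩ |AC|² = 97/4]
   → A = (-7/2, 1)
3. D_x = -19/8  [line -9/2·x + 2·y + -187/16 = 0 ∩ |DC|² = 2425/64]
4. D_y = 1/2  [line -9/2·x + 2·y + -187/16 = 0 ∩ |DC|² = 2425/64]
   → D = (-19/8, 1/2)
5. E_x = -25/3  [DE · BA = 4579/144 ∩ E is the reflection of B across A]
6. E_y = -1  [DE · BA = 4579/144 ∩ E is the reflection of B across A]
   → E = (-25/3, -1)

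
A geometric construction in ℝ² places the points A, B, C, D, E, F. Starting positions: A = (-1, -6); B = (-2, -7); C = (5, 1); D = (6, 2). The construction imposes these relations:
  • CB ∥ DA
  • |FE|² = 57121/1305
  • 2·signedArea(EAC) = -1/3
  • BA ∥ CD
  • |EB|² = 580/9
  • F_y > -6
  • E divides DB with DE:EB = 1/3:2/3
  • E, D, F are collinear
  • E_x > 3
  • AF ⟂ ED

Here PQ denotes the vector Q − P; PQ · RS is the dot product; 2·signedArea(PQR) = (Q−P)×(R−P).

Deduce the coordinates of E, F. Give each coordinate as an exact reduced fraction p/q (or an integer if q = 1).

1. E_x = 10/3  [E divides DB with DE:EB = 1/3:2/3]
2. E_y = -1  [E divides DB with DE:EB = 1/3:2/3]
   → E = (10/3, -1)
3. F_x = -154/145  [E, D, F are collinear ∩ AF ⟂ ED]
4. F_y = -862/145  [E, D, F are collinear ∩ AF ⟂ ED]
   → F = (-154/145, -862/145)

E = (10/3, -1)
F = (-154/145, -862/145)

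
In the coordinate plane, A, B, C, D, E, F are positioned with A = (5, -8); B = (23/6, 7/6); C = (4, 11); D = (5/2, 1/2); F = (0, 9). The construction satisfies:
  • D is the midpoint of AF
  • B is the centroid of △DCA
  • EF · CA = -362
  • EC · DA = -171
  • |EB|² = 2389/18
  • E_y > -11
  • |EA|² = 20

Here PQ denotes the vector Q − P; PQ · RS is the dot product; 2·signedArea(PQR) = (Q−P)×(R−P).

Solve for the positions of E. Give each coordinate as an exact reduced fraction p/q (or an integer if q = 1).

E = (1, -10)

1. E_x = 1  [EF · CA = -362 ∩ EC · DA = -171]
2. E_y = -10  [EF · CA = -362 ∩ EC · DA = -171]
   → E = (1, -10)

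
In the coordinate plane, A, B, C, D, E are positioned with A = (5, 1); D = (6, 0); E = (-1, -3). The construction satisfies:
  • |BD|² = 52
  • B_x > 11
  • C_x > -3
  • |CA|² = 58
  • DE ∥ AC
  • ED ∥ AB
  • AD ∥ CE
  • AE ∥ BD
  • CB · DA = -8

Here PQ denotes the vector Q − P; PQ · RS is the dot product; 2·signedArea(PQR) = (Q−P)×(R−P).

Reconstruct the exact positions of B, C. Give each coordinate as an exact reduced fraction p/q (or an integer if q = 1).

B = (12, 4)
C = (-2, -2)

1. B_x = 12  [AE ∥ BD ∩ ED ∥ AB]
2. B_y = 4  [AE ∥ BD ∩ ED ∥ AB]
   → B = (12, 4)
3. C_x = -2  [AD ∥ CE ∩ DE ∥ AC]
4. C_y = -2  [AD ∥ CE ∩ DE ∥ AC]
   → C = (-2, -2)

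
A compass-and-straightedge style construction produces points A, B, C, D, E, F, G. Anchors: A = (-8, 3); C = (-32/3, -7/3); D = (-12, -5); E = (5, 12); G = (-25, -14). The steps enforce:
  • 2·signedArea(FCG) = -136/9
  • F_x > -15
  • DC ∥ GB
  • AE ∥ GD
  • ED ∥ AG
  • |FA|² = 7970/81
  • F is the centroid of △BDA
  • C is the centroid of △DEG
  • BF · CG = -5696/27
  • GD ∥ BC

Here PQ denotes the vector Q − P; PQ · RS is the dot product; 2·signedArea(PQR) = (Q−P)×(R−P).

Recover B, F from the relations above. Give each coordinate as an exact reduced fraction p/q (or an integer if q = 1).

B = (-71/3, -34/3)
F = (-131/9, -40/9)

1. B_x = -71/3  [GD ∥ BC ∩ DC ∥ GB]
2. B_y = -34/3  [GD ∥ BC ∩ DC ∥ GB]
   → B = (-71/3, -34/3)
3. F_x = -131/9  [F is the centroid of △BDA]
4. F_y = -40/9  [F is the centroid of △BDA]
   → F = (-131/9, -40/9)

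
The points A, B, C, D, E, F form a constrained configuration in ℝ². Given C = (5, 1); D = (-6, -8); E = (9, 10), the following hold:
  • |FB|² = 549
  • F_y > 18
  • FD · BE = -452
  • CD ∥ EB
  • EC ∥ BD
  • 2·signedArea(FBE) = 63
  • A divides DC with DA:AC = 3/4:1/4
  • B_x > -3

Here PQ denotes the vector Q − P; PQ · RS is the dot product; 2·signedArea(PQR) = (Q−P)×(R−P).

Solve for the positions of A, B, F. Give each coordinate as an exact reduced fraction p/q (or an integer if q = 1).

A = (9/4, -5/4)
B = (-2, 1)
F = (13, 19)

1. A_x = 9/4  [A divides DC with DA:AC = 3/4:1/4]
2. A_y = -5/4  [A divides DC with DA:AC = 3/4:1/4]
   → A = (9/4, -5/4)
3. B_x = -2  [EC ∥ BD ∩ CD ∥ EB]
4. B_y = 1  [EC ∥ BD ∩ CD ∥ EB]
   → B = (-2, 1)
5. F_x = 13  [FD · BE = -452 ∩ 2·signedArea(FBE) = 63]
6. F_y = 19  [FD · BE = -452 ∩ 2·signedArea(FBE) = 63]
   → F = (13, 19)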